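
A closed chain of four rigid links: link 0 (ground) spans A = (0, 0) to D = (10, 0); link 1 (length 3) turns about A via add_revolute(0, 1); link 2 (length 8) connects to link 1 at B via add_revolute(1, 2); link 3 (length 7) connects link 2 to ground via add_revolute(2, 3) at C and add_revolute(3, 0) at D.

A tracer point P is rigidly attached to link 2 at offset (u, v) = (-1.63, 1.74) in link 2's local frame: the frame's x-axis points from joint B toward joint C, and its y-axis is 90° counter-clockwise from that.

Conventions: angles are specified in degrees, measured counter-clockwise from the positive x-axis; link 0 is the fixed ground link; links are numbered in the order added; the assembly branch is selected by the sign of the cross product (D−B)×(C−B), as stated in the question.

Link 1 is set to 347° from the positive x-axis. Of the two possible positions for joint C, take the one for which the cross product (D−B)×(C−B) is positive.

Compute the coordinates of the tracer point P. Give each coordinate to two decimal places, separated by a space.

A=(0,0), D=(10.00,0)
B = A + 3.00·(cos347°, sin347°) = (2.9231, -0.6749)
|BD| = 7.1090
circle(B,8.00) ∩ circle(D,7.00): a=4.6095, h=6.5385
  candidates: C₊=(6.8911,6.2717) cross=46.482; C₋=(8.1325,-6.7463) cross=-46.482
  branch + wants cross > 0 → take C=(6.8911,6.2717) (cross=46.482)
ex = (C−B)/|BC| = (0.4960,0.8683); ey = (-0.8683,0.4960)
P = B + -1.63·ex + 1.74·ey = (0.6038,-1.2272)

0.60 -1.23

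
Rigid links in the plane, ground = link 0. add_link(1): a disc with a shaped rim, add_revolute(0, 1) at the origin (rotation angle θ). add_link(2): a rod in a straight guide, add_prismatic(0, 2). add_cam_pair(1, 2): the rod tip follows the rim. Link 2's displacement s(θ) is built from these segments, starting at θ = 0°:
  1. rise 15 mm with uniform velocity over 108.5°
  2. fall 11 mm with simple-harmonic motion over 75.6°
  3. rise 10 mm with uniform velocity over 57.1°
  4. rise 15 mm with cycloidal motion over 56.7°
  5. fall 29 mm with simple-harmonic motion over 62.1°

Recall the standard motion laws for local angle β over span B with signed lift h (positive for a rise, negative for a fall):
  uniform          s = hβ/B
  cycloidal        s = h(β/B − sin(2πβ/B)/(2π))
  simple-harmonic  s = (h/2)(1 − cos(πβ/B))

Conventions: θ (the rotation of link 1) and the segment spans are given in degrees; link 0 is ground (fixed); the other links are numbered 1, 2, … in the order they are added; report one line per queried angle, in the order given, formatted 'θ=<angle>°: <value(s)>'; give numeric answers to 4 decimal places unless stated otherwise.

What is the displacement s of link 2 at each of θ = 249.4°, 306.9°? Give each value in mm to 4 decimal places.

segment 1 (0° to 108.5°, uniform, h = 15) is passed completely: s = 0.0000 + (15) = 15.0000
segment 2 (108.5° to 184.1°, simple-harmonic, h = -11) is passed completely: s = 15.0000 + (-11) = 4.0000
segment 3 (184.1° to 241.2°, uniform, h = 10) is passed completely: s = 4.0000 + (10) = 14.0000
θ = 249.4° falls in segment 4 (241.2° to 297.9°, cycloidal, h = 15): β = 249.4 − 241.2 = 8.2°, B = 56.7°; Δs = 15·(0.1446 − sin(2π·0.1446)/(2π)) = 0.2864; s = 14.0000 + 0.2864 = 14.2864
segment 4 (241.2° to 297.9°, cycloidal, h = 15) is passed completely: s = 14.0000 + (15) = 29.0000
θ = 306.9° falls in segment 5 (297.9° to 360°, simple-harmonic, h = -29): β = 306.9 − 297.9 = 9°, B = 62.1°; Δs = -29/2·(1 − cos(π·0.1449)) = -1.4771; s = 29.0000 − 1.4771 = 27.5229

θ=249.4°: 14.2864
θ=306.9°: 27.5229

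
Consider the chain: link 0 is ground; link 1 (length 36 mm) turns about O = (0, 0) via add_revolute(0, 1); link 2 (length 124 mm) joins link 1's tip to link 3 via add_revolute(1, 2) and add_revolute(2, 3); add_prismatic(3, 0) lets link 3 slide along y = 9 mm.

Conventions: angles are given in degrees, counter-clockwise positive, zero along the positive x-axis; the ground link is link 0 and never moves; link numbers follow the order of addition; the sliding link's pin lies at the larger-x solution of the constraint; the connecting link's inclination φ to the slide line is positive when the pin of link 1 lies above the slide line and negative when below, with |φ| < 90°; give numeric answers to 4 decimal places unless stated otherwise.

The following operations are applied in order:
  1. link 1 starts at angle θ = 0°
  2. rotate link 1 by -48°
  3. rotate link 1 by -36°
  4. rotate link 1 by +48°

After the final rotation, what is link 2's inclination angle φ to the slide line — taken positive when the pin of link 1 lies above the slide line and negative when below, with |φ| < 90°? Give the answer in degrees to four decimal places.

geometry: r = 36 mm, L = 124 mm, e = 9 mm; θ starts at 0°
rotate link 1 by -48°: θ ← 0° -48° = -48°
rotate link 1 by -36°: θ ← -48° -36° = -84°
rotate link 1 by +48°: θ ← -84° +48° = -36°
h = r sin θ − e = -21.160269 − 9 = -30.160269
sin φ = h / L = -30.160269 / 124 = -0.24322798
φ = arcsin(-0.24322798) = -14.077137°

-14.0771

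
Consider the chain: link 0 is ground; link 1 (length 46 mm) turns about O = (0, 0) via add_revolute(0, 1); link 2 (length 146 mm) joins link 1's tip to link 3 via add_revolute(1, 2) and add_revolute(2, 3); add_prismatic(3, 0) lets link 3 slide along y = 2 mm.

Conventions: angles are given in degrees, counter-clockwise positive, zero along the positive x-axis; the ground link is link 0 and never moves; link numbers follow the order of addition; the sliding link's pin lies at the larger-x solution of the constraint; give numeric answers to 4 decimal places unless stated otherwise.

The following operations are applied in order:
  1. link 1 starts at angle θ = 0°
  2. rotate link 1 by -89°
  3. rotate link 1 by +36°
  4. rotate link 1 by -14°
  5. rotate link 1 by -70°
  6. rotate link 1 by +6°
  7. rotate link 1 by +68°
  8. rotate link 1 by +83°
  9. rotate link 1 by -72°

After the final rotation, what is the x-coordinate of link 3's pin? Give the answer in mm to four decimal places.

geometry: r = 46 mm, L = 146 mm, e = 2 mm; θ starts at 0°
rotate link 1 by -89°: θ ← 0° -89° = -89°
rotate link 1 by +36°: θ ← -89° +36° = -53°
rotate link 1 by -14°: θ ← -53° -14° = -67°
rotate link 1 by -70°: θ ← -67° -70° = -137°
rotate link 1 by +6°: θ ← -137° +6° = -131°
rotate link 1 by +68°: θ ← -131° +68° = -63°
rotate link 1 by +83°: θ ← -63° +83° = 20°
rotate link 1 by -72°: θ ← 20° -72° = -52°
crank pin P = (r cos θ, r sin θ) = (28.320428, -36.248495)
h = r sin θ − e = -36.248495 − 2 = -38.248495
x = r cos θ + √(L² − h²) = 28.320428 + 140.900861 = 169.221289

169.2213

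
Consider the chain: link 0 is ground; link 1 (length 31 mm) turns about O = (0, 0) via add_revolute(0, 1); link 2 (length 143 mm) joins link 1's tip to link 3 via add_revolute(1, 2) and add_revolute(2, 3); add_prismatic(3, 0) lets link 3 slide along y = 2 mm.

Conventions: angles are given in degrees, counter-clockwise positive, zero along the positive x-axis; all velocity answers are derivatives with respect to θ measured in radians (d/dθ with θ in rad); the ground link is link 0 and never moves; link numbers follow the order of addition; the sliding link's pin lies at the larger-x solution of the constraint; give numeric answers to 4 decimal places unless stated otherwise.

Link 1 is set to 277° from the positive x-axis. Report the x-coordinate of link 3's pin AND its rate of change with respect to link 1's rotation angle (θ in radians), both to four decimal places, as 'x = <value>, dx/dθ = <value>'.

geometry: r = 31 mm, L = 143 mm, e = 2 mm
crank pin P = (r cos θ, r sin θ) = (3.777950, -30.768931)
h = r sin θ − e = -30.768931 − 2 = -32.768931
x = r cos θ + √(L² − h²) = 3.777950 + 139.194817 = 142.972767
dx/dθ = −r sin θ − h·r cos θ/√(L² − h²) (θ in radians; h = -32.768931) = 31.658327

x = 142.9728, dx/dθ = 31.6583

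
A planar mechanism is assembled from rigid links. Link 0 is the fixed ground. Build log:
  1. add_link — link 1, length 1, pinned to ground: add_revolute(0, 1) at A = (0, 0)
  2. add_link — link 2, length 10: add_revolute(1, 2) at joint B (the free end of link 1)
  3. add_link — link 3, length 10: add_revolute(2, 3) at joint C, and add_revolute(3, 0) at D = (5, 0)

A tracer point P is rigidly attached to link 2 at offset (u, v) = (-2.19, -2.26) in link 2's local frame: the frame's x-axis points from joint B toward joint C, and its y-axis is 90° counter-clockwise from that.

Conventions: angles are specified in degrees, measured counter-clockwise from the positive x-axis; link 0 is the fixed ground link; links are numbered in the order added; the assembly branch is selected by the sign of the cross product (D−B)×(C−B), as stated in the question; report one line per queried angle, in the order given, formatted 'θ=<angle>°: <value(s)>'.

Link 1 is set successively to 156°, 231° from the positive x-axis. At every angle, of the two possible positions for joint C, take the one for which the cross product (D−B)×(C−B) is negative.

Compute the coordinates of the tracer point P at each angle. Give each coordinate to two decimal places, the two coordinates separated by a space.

A=(0,0), D=(5.00,0)
θ=156°: B = A + 1.00·(cos156°, sin156°) = (-0.9135, 0.4067)
θ=156°: |BD| = 5.9275
θ=156°: circle(B,10.00) ∩ circle(D,10.00): a=2.9638, h=9.5507
θ=156°:   candidates: C₊=(2.6986,9.7316) cross=56.612; C₋=(1.3879,-9.3248) cross=-56.612
θ=156°:   branch - wants cross < 0 → take C=(1.3879,-9.3248) (cross=-56.612)
θ=156°: ex = (C−B)/|BC| = (0.2301,-0.9732); ey = (0.9732,0.2301)
θ=156°: P = B + -2.19·ex + -2.26·ey = (-3.6169,2.0178)
θ=231°: B = A + 1.00·(cos231°, sin231°) = (-0.6293, -0.7771)
θ=231°: |BD| = 5.6827
θ=231°: circle(B,10.00) ∩ circle(D,10.00): a=2.8414, h=9.5878
θ=231°:   candidates: C₊=(0.8741,9.1092) cross=54.485; C₋=(3.4965,-9.8863) cross=-54.485
θ=231°:   branch - wants cross < 0 → take C=(3.4965,-9.8863) (cross=-54.485)
θ=231°: ex = (C−B)/|BC| = (0.4126,-0.9109); ey = (0.9109,0.4126)
θ=231°: P = B + -2.19·ex + -2.26·ey = (-3.5916,0.2853)

θ=156°: -3.62 2.02
θ=231°: -3.59 0.29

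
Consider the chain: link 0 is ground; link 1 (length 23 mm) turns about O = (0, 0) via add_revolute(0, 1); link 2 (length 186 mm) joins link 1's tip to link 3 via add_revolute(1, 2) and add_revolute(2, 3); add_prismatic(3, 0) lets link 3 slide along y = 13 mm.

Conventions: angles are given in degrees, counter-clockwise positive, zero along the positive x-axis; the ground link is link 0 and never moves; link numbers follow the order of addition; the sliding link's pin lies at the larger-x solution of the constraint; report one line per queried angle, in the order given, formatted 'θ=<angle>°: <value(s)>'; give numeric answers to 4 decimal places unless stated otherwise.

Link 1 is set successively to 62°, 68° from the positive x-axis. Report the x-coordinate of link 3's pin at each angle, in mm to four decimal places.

geometry: r = 23 mm, L = 186 mm, e = 13 mm
θ=62°: crank pin P = (r cos θ, r sin θ) = (10.797846, 20.307795)
θ=62°: h = r sin θ − e = 20.307795 − 13 = 7.307795
θ=62°: x = r cos θ + √(L² − h²) = 10.797846 + 185.856386 = 196.654232
θ=68°: crank pin P = (r cos θ, r sin θ) = (8.615952, 21.325229)
θ=68°: h = r sin θ − e = 21.325229 − 13 = 8.325229
θ=68°: x = r cos θ + √(L² − h²) = 8.615952 + 185.813591 = 194.429543

θ=62°: 196.6542
θ=68°: 194.4295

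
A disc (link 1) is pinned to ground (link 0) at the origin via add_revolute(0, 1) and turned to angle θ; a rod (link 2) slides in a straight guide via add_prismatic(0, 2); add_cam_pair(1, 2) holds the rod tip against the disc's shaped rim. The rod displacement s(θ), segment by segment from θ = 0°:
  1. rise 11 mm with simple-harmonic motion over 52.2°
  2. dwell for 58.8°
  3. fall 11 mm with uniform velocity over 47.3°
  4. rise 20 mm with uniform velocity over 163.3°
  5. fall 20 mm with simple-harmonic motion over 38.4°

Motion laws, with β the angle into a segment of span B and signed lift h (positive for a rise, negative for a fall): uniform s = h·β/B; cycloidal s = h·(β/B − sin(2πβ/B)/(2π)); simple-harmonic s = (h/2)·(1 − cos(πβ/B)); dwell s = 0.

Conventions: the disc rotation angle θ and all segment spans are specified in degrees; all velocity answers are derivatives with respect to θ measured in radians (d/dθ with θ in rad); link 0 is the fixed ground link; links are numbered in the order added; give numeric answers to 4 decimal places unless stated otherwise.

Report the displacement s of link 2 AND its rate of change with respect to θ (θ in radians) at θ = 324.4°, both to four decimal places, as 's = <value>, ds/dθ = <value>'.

segment 1 (0° to 52.2°, simple-harmonic, h = 11) is passed completely: s = 0.0000 + (11) = 11.0000
segment 2 (52.2° to 111°, dwell): s unchanged at 11.0000
segment 3 (111° to 158.3°, uniform, h = -11) is passed completely: s = 11.0000 + (-11) = 0.0000
segment 4 (158.3° to 321.6°, uniform, h = 20) is passed completely: s = 0.0000 + (20) = 20.0000
θ = 324.4° falls in segment 5 (321.6° to 360°, simple-harmonic, h = -20): β = 324.4 − 321.6 = 2.8°, B = 38.4°; Δs = -20/2·(1 − cos(π·0.0729)) = -0.2612; s = 20.0000 − 0.2612 = 19.7388
velocity in seg [321.6°–360°] (simple-harmonic), θ in radians: β = 2.8° = 0.0489 rad, B = 38.4° = 0.6702 rad; ds/dθ = (πh/(2B)) sin(πβ/B) = (π·(-20)/(2·0.6702)) sin(π·0.0729) = -10.644200 mm/rad

s = 19.7388, ds/dθ = -10.6442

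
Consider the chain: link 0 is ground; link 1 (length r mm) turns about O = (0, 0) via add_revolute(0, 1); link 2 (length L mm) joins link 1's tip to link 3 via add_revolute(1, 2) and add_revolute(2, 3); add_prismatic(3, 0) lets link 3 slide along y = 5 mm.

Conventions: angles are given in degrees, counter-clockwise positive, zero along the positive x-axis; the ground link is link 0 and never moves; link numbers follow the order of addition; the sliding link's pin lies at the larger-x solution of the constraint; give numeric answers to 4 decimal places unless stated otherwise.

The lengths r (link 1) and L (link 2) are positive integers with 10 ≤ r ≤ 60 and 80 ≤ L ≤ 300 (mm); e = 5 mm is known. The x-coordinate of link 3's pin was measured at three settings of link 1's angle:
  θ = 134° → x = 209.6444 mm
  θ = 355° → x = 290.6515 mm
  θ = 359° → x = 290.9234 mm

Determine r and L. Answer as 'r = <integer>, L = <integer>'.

constraint per measurement: (x − r cos θ)² + (r sin θ − e)² = L²
subtracting the θ₁ and θ₂ equations cancels the r² and L² terms:
r = (x₁² − x₂²) / (2[(x₁cos θ₁ + e sin θ₁) − (x₂cos θ₂ + e sin θ₂)]) = 47.0000 → r = 47
L² = (x₁ − r cos θ₁)² + (r sin θ₁ − e)² = 59536.0210 → L = 244.0000 → L = 244
check at θ₃=359°: x = 290.9234 (printed 290.9234) ✓

r = 47, L = 244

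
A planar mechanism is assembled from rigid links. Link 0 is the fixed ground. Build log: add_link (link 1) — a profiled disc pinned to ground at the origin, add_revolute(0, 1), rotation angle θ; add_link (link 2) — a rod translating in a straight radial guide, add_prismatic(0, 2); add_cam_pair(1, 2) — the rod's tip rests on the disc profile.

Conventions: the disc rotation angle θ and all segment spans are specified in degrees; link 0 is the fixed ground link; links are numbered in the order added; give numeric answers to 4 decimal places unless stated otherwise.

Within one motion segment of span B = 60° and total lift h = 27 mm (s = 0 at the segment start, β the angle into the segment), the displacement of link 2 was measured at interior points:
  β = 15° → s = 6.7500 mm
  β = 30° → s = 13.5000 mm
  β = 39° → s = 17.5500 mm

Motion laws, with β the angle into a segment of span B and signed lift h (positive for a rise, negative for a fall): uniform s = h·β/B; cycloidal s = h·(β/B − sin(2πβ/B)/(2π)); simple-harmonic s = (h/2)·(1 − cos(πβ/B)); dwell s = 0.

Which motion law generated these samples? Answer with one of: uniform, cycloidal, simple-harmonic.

candidates at β/B = r: uniform s = h·r (linear in β); cycloidal s = h·(r − sin(2πr)/(2π)); simple-harmonic s = (h/2)(1 − cos(πr))
β=15°: printed 6.7500 | uniform 6.7500, cycloidal 2.4528, simple-harmonic 3.9541
β=30°: printed 13.5000 | uniform 13.5000, cycloidal 13.5000, simple-harmonic 13.5000
β=39°: printed 17.5500 | uniform 17.5500, cycloidal 21.0265, simple-harmonic 19.6289
only one law matches every sample → uniform

uniform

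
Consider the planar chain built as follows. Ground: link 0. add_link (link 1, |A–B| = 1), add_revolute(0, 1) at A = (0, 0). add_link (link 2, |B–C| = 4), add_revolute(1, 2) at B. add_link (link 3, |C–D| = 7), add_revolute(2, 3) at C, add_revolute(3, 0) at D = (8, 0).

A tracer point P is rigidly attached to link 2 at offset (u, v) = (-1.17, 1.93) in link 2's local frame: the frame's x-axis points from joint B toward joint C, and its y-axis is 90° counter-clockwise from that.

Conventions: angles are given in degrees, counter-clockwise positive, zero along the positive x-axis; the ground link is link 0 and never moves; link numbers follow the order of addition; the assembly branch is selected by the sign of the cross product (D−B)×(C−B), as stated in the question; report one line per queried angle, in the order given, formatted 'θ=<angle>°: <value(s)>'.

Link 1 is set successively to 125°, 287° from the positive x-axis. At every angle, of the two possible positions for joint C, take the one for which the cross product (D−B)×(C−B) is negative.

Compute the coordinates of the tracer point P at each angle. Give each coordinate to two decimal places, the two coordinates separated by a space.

A=(0,0), D=(8.00,0)
θ=125°: B = A + 1.00·(cos125°, sin125°) = (-0.5736, 0.8192)
θ=125°: |BD| = 8.6126
θ=125°: circle(B,4.00) ∩ circle(D,7.00): a=2.3905, h=3.2071
θ=125°:   candidates: C₊=(2.1111,3.7843) cross=27.621; C₋=(1.5011,-2.6008) cross=-27.621
θ=125°:   branch - wants cross < 0 → take C=(1.5011,-2.6008) (cross=-27.621)
θ=125°: ex = (C−B)/|BC| = (0.5187,-0.8550); ey = (0.8550,0.5187)
θ=125°: P = B + -1.17·ex + 1.93·ey = (0.4697,2.8205)
θ=287°: B = A + 1.00·(cos287°, sin287°) = (0.2924, -0.9563)
θ=287°: |BD| = 7.7667
θ=287°: circle(B,4.00) ∩ circle(D,7.00): a=1.7589, h=3.5925
θ=287°:   candidates: C₊=(1.5956,2.8255) cross=27.902; C₋=(2.4802,-4.3049) cross=-27.902
θ=287°:   branch - wants cross < 0 → take C=(2.4802,-4.3049) (cross=-27.902)
θ=287°: ex = (C−B)/|BC| = (0.5470,-0.8372); ey = (0.8372,0.5470)
θ=287°: P = B + -1.17·ex + 1.93·ey = (1.2681,1.0788)

θ=125°: 0.47 2.82
θ=287°: 1.27 1.08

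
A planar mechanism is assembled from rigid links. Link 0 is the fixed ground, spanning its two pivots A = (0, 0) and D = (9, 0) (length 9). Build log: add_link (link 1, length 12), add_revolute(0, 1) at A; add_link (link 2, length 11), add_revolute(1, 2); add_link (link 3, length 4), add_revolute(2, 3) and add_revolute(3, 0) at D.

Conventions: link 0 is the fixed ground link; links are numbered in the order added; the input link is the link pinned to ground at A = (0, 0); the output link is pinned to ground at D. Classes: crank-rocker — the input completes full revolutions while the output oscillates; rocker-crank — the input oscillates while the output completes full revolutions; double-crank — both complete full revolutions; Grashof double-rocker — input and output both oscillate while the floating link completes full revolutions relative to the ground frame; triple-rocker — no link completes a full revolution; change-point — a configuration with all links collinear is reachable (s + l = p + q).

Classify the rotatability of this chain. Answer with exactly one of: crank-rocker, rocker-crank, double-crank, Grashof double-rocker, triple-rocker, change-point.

lengths: ground=9, input=12, coupler=11, output=4
sorted: s=4 (shortest), l=12 (longest), p+q=20
s + l = 16 vs p + q = 20
s + l < p + q (Grashof) with shortest = output link → rocker-crank

rocker-crank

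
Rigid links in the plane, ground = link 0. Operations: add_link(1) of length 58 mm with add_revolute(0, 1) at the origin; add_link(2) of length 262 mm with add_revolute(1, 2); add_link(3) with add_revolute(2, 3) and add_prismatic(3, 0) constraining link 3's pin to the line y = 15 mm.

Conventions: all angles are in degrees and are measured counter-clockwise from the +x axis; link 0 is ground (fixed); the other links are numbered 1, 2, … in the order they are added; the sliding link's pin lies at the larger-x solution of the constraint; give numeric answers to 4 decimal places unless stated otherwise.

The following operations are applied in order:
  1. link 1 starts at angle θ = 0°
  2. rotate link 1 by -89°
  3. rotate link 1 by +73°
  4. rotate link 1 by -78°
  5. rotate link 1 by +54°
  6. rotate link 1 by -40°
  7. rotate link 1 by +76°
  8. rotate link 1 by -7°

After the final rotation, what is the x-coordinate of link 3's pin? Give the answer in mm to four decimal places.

geometry: r = 58 mm, L = 262 mm, e = 15 mm; θ starts at 0°
rotate link 1 by -89°: θ ← 0° -89° = -89°
rotate link 1 by +73°: θ ← -89° +73° = -16°
rotate link 1 by -78°: θ ← -16° -78° = -94°
rotate link 1 by +54°: θ ← -94° +54° = -40°
rotate link 1 by -40°: θ ← -40° -40° = -80°
rotate link 1 by +76°: θ ← -80° +76° = -4°
rotate link 1 by -7°: θ ← -4° -7° = -11°
crank pin P = (r cos θ, r sin θ) = (56.934377, -11.066922)
h = r sin θ − e = -11.066922 − 15 = -26.066922
x = r cos θ + √(L² − h²) = 56.934377 + 260.700049 = 317.634426

317.6344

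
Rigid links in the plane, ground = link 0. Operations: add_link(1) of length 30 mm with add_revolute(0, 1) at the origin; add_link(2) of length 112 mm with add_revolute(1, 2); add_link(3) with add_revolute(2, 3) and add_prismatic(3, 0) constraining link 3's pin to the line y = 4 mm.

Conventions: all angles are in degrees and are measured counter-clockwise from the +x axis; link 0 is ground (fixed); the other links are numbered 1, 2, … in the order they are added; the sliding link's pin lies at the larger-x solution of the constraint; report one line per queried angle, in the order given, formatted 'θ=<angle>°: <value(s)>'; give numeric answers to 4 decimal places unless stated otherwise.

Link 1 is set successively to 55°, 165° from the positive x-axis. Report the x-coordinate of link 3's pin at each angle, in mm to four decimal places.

geometry: r = 30 mm, L = 112 mm, e = 4 mm
θ=55°: crank pin P = (r cos θ, r sin θ) = (17.207293, 24.574561)
θ=55°: h = r sin θ − e = 24.574561 − 4 = 20.574561
θ=55°: x = r cos θ + √(L² − h²) = 17.207293 + 110.093994 = 127.301287
θ=165°: crank pin P = (r cos θ, r sin θ) = (-28.977775, 7.764571)
θ=165°: h = r sin θ − e = 7.764571 − 4 = 3.764571
θ=165°: x = r cos θ + √(L² − h²) = -28.977775 + 111.936714 = 82.958939

θ=55°: 127.3013
θ=165°: 82.9589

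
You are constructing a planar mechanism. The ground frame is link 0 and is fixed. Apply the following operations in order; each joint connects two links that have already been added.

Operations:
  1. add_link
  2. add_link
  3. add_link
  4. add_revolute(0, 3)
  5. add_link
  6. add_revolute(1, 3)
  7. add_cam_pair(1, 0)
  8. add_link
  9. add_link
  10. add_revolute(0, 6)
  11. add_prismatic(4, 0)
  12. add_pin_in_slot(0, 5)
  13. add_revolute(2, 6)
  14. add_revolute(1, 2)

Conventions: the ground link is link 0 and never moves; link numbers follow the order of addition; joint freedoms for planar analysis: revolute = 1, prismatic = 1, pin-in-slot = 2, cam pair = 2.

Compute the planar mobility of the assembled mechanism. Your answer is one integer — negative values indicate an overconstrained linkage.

(L,J1,J2)=(1,0,0); link0 fixed
link1: (2,0,0)
link2: (3,0,0)
link3: (4,0,0)
R 0-3 [J1]: (4,1,0)
link4: (5,1,0)
R 1-3 [J1]: (5,2,0)
C 1-0 [J2]: (5,2,1)
link5: (6,2,1)
link6: (7,2,1)
R 0-6 [J1]: (7,3,1)
P 4-0 [J1]: (7,4,1)
PS 0-5 [J2]: (7,4,2)
R 2-6 [J1]: (7,5,2)
R 1-2 [J1]: (7,6,2)
Grübler: 3·6 − 2·6 − 2 = 4

M = 4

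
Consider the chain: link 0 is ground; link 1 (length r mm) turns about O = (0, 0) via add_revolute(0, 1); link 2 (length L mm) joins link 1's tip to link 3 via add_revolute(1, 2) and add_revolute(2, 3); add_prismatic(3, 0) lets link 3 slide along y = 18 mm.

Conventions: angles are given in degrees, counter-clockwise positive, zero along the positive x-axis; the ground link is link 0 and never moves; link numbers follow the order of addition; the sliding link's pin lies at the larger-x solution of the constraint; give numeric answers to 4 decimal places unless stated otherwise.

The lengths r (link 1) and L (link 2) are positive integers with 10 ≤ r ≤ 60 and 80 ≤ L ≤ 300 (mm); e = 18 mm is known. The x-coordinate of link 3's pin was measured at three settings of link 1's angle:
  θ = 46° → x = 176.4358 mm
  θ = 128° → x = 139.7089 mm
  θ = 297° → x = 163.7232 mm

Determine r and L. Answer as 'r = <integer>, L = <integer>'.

constraint per measurement: (x − r cos θ)² + (r sin θ − e)² = L²
subtracting the θ₁ and θ₂ equations cancels the r² and L² terms:
r = (x₁² − x₂²) / (2[(x₁cos θ₁ + e sin θ₁) − (x₂cos θ₂ + e sin θ₂)]) = 28.0000 → r = 28
L² = (x₁ − r cos θ₁)² + (r sin θ₁ − e)² = 24648.9911 → L = 157.0000 → L = 157
check at θ₃=297°: x = 163.7232 (printed 163.7232) ✓

r = 28, L = 157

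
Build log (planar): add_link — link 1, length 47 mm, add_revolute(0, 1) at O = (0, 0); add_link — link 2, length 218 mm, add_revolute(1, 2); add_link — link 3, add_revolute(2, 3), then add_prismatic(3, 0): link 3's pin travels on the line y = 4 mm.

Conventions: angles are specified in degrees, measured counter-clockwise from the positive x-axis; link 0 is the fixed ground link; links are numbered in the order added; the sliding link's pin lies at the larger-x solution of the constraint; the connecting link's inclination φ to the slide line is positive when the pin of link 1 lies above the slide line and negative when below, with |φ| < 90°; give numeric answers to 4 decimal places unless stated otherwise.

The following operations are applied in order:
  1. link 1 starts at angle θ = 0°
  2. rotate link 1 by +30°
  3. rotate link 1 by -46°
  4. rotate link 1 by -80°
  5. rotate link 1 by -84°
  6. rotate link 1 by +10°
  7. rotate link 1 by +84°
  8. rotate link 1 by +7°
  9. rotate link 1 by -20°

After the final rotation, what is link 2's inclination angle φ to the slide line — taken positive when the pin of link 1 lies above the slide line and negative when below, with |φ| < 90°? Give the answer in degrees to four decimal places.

geometry: r = 47 mm, L = 218 mm, e = 4 mm; θ starts at 0°
rotate link 1 by +30°: θ ← 0° +30° = 30°
rotate link 1 by -46°: θ ← 30° -46° = -16°
rotate link 1 by -80°: θ ← -16° -80° = -96°
rotate link 1 by -84°: θ ← -96° -84° = -180°
rotate link 1 by +10°: θ ← -180° +10° = -170°
rotate link 1 by +84°: θ ← -170° +84° = -86°
rotate link 1 by +7°: θ ← -86° +7° = -79°
rotate link 1 by -20°: θ ← -79° -20° = -99°
h = r sin θ − e = -46.421352 − 4 = -50.421352
sin φ = h / L = -50.421352 / 218 = -0.23129061
φ = arcsin(-0.23129061) = -13.373067°

-13.3731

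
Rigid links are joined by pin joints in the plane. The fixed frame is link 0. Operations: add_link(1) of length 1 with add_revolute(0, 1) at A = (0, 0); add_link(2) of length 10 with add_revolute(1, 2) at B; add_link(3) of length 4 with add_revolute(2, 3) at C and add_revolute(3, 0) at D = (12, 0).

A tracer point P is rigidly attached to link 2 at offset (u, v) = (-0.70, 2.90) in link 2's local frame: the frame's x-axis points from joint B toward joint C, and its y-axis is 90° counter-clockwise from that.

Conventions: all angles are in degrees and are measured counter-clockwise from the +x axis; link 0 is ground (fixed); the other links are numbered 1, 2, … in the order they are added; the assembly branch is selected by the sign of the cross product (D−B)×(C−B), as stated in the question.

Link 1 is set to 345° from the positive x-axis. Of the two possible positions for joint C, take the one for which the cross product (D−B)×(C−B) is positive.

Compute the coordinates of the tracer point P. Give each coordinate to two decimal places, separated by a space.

A=(0,0), D=(12.00,0)
B = A + 1.00·(cos345°, sin345°) = (0.9659, -0.2588)
|BD| = 11.0371
circle(B,10.00) ∩ circle(D,4.00): a=9.3239, h=3.6145
  candidates: C₊=(10.2025,3.5734) cross=39.894; C₋=(10.3720,-3.6537) cross=-39.894
  branch + wants cross > 0 → take C=(10.2025,3.5734) (cross=39.894)
ex = (C−B)/|BC| = (0.9237,0.3832); ey = (-0.3832,0.9237)
P = B + -0.70·ex + 2.90·ey = (-0.7920,2.1515)

-0.79 2.15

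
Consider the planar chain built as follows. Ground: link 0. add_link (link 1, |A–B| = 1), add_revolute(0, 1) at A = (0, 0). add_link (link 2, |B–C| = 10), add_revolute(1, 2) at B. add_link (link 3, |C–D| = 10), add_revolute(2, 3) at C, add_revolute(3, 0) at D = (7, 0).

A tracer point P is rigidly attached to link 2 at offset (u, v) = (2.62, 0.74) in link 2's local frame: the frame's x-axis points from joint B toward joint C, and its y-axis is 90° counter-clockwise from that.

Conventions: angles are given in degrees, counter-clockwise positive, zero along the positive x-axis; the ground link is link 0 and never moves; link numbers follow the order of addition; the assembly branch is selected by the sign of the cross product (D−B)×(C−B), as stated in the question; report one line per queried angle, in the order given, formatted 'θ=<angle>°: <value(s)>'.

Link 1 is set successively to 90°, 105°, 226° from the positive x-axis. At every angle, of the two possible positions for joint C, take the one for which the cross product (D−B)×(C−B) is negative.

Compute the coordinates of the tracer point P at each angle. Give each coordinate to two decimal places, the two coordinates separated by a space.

A=(0,0), D=(7.00,0)
θ=90°: B = A + 1.00·(cos90°, sin90°) = (0.0000, 1.0000)
θ=90°: |BD| = 7.0711
θ=90°: circle(B,10.00) ∩ circle(D,10.00): a=3.5355, h=9.3541
θ=90°:   candidates: C₊=(4.8229,9.7601) cross=66.144; C₋=(2.1771,-8.7601) cross=-66.144
θ=90°:   branch - wants cross < 0 → take C=(2.1771,-8.7601) (cross=-66.144)
θ=90°: ex = (C−B)/|BC| = (0.2177,-0.9760); ey = (0.9760,0.2177)
θ=90°: P = B + 2.62·ex + 0.74·ey = (1.2927,-1.3960)
θ=105°: B = A + 1.00·(cos105°, sin105°) = (-0.2588, 0.9659)
θ=105°: |BD| = 7.3228
θ=105°: circle(B,10.00) ∩ circle(D,10.00): a=3.6614, h=9.3056
θ=105°:   candidates: C₊=(4.5981,9.7072) cross=68.143; C₋=(2.1431,-8.7413) cross=-68.143
θ=105°:   branch - wants cross < 0 → take C=(2.1431,-8.7413) (cross=-68.143)
θ=105°: ex = (C−B)/|BC| = (0.2402,-0.9707); ey = (0.9707,0.2402)
θ=105°: P = B + 2.62·ex + 0.74·ey = (1.0888,-1.3996)
θ=226°: B = A + 1.00·(cos226°, sin226°) = (-0.6947, -0.7193)
θ=226°: |BD| = 7.7282
θ=226°: circle(B,10.00) ∩ circle(D,10.00): a=3.8641, h=9.2233
θ=226°:   candidates: C₊=(2.2942,8.8236) cross=71.279; C₋=(4.0112,-9.5429) cross=-71.279
θ=226°:   branch - wants cross < 0 → take C=(4.0112,-9.5429) (cross=-71.279)
θ=226°: ex = (C−B)/|BC| = (0.4706,-0.8824); ey = (0.8824,0.4706)
θ=226°: P = B + 2.62·ex + 0.74·ey = (1.1912,-2.6829)

θ=90°: 1.29 -1.40
θ=105°: 1.09 -1.40
θ=226°: 1.19 -2.68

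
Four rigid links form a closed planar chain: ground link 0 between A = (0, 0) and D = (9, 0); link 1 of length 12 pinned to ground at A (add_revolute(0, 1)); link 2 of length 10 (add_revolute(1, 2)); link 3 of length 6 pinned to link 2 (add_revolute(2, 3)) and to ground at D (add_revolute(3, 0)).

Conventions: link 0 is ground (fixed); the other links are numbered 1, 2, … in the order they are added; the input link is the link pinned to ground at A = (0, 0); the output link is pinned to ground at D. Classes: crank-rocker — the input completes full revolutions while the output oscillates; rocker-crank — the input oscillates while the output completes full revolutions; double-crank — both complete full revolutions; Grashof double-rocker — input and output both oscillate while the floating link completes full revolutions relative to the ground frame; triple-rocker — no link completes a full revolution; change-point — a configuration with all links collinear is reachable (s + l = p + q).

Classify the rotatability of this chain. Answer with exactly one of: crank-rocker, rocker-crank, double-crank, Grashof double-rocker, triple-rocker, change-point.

lengths: ground=9, input=12, coupler=10, output=6
sorted: s=6 (shortest), l=12 (longest), p+q=19
s + l = 18 vs p + q = 19
s + l < p + q (Grashof) with shortest = output link → rocker-crank

rocker-crank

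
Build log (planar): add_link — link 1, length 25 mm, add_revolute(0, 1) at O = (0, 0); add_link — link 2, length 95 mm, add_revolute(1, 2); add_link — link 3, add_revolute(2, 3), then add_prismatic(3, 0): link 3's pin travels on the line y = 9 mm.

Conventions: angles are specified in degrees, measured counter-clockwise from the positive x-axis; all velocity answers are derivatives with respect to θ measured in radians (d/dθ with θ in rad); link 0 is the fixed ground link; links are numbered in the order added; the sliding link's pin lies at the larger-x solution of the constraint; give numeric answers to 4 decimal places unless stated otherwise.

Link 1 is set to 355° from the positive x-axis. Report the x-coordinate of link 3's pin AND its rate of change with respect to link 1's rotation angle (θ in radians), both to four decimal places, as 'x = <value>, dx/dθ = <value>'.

geometry: r = 25 mm, L = 95 mm, e = 9 mm
crank pin P = (r cos θ, r sin θ) = (24.904867, -2.178894)
h = r sin θ − e = -2.178894 − 9 = -11.178894
x = r cos θ + √(L² − h²) = 24.904867 + 94.339983 = 119.244850
dx/dθ = −r sin θ − h·r cos θ/√(L² − h²) (θ in radians; h = -11.178894) = 5.130016

x = 119.2449, dx/dθ = 5.1300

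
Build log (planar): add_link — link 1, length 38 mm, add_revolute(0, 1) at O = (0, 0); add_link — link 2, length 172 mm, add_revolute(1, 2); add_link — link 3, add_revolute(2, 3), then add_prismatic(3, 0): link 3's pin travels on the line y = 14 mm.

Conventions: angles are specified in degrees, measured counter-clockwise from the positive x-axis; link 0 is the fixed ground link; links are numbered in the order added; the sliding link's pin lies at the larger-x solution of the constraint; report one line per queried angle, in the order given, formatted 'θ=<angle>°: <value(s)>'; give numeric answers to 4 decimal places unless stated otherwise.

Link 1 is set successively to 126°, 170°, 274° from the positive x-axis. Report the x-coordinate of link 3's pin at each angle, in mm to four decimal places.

geometry: r = 38 mm, L = 172 mm, e = 14 mm
θ=126°: crank pin P = (r cos θ, r sin θ) = (-22.335840, 30.742646)
θ=126°: h = r sin θ − e = 30.742646 − 14 = 16.742646
θ=126°: x = r cos θ + √(L² − h²) = -22.335840 + 171.183188 = 148.847348
θ=170°: crank pin P = (r cos θ, r sin θ) = (-37.422695, 6.598631)
θ=170°: h = r sin θ − e = 6.598631 − 14 = -7.401369
θ=170°: x = r cos θ + √(L² − h²) = -37.422695 + 171.840681 = 134.417987
θ=274°: crank pin P = (r cos θ, r sin θ) = (2.650746, -37.907434)
θ=274°: h = r sin θ − e = -37.907434 − 14 = -51.907434
θ=274°: x = r cos θ + √(L² − h²) = 2.650746 + 163.980542 = 166.631288

θ=126°: 148.8473
θ=170°: 134.4180
θ=274°: 166.6313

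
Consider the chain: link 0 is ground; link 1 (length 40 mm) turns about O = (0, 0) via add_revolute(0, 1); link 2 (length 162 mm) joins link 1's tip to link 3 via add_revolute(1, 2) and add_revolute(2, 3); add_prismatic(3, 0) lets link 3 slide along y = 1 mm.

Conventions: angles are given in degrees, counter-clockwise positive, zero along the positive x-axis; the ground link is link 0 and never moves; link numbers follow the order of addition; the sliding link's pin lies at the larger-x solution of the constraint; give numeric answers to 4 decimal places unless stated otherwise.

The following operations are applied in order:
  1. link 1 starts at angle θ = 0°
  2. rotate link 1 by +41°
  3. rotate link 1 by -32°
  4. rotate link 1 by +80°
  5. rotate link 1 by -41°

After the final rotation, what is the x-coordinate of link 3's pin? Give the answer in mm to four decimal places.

geometry: r = 40 mm, L = 162 mm, e = 1 mm; θ starts at 0°
rotate link 1 by +41°: θ ← 0° +41° = 41°
rotate link 1 by -32°: θ ← 41° -32° = 9°
rotate link 1 by +80°: θ ← 9° +80° = 89°
rotate link 1 by -41°: θ ← 89° -41° = 48°
crank pin P = (r cos θ, r sin θ) = (26.765224, 29.725793)
h = r sin θ − e = 29.725793 − 1 = 28.725793
x = r cos θ + √(L² − h²) = 26.765224 + 159.432835 = 186.198059

186.1981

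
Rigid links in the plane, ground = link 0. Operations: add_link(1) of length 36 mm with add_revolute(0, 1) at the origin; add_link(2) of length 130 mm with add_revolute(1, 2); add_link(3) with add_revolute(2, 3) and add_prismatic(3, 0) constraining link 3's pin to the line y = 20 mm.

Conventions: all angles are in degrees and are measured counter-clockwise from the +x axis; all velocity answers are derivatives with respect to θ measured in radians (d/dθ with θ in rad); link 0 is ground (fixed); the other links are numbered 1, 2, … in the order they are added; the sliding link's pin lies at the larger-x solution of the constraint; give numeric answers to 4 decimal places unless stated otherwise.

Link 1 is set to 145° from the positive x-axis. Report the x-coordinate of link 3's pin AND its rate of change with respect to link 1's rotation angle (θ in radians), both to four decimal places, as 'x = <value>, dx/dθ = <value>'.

geometry: r = 36 mm, L = 130 mm, e = 20 mm
crank pin P = (r cos θ, r sin θ) = (-29.489474, 20.648752)
h = r sin θ − e = 20.648752 − 20 = 0.648752
x = r cos θ + √(L² − h²) = -29.489474 + 129.998381 = 100.508908
dx/dθ = −r sin θ − h·r cos θ/√(L² − h²) (θ in radians; h = 0.648752) = -20.501586

x = 100.5089, dx/dθ = -20.5016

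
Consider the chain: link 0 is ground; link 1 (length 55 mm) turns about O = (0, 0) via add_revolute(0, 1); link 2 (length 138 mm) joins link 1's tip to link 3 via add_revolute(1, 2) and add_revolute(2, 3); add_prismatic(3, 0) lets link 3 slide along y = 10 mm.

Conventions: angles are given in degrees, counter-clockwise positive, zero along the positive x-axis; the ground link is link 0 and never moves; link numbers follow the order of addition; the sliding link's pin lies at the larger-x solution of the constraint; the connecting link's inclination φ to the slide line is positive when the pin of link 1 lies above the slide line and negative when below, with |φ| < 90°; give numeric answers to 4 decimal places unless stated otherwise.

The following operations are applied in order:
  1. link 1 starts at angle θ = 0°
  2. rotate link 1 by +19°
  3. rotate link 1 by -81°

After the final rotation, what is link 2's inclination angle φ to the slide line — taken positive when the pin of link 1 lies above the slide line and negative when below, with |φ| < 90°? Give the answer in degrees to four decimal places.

geometry: r = 55 mm, L = 138 mm, e = 10 mm; θ starts at 0°
rotate link 1 by +19°: θ ← 0° +19° = 19°
rotate link 1 by -81°: θ ← 19° -81° = -62°
h = r sin θ − e = -48.562118 − 10 = -58.562118
sin φ = h / L = -58.562118 / 138 = -0.42436317
φ = arcsin(-0.42436317) = -25.110361°

-25.1104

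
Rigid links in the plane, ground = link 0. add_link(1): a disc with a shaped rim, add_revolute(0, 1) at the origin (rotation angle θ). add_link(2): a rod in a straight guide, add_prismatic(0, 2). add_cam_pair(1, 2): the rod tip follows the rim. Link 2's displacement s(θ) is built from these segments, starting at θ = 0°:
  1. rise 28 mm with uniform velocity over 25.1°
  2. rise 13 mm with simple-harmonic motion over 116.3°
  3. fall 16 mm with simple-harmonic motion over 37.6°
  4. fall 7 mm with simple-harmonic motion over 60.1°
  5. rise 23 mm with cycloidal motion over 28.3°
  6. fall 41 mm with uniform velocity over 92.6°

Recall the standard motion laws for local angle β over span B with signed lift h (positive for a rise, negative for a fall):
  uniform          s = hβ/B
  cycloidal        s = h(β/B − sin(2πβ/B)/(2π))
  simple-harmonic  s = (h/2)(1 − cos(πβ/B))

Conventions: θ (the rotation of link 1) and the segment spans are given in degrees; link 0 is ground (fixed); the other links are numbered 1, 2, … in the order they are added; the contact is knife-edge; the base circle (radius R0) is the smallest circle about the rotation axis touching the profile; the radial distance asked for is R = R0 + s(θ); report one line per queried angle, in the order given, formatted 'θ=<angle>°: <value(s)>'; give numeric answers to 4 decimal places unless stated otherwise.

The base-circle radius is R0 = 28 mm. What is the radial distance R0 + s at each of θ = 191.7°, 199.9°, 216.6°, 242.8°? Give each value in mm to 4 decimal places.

segment 1 (0° to 25.1°, uniform, h = 28) is passed completely: s = 0.0000 + (28) = 28.0000
segment 2 (25.1° to 141.4°, simple-harmonic, h = 13) is passed completely: s = 28.0000 + (13) = 41.0000
segment 3 (141.4° to 179°, simple-harmonic, h = -16) is passed completely: s = 41.0000 + (-16) = 25.0000
θ = 191.7° falls in segment 4 (179° to 239.1°, simple-harmonic, h = -7): β = 191.7 − 179 = 12.7°, B = 60.1°; Δs = -7/2·(1 − cos(π·0.2113)) = -0.7433; s = 25.0000 − 0.7433 = 24.2567
θ = 199.9° falls in segment 4 (179° to 239.1°, simple-harmonic, h = -7): β = 199.9 − 179 = 20.9°, B = 60.1°; Δs = -7/2·(1 − cos(π·0.3478)) = -1.8891; s = 25.0000 − 1.8891 = 23.1109
θ = 216.6° falls in segment 4 (179° to 239.1°, simple-harmonic, h = -7): β = 216.6 − 179 = 37.6°, B = 60.1°; Δs = -7/2·(1 − cos(π·0.6256)) = -4.8457; s = 25.0000 − 4.8457 = 20.1543
segment 4 (179° to 239.1°, simple-harmonic, h = -7) is passed completely: s = 25.0000 + (-7) = 18.0000
θ = 242.8° falls in segment 5 (239.1° to 267.4°, cycloidal, h = 23): β = 242.8 − 239.1 = 3.7°, B = 28.3°; Δs = 23·(0.1307 − sin(2π·0.1307)/(2π)) = 0.3270; s = 18.0000 + 0.3270 = 18.3270
θ=191.7°: R = R0 + s = 28 + 24.2567 = 52.2567
θ=199.9°: R = R0 + s = 28 + 23.1109 = 51.1109
θ=216.6°: R = R0 + s = 28 + 20.1543 = 48.1543
θ=242.8°: R = R0 + s = 28 + 18.3270 = 46.3270

θ=191.7°: 52.2567
θ=199.9°: 51.1109
θ=216.6°: 48.1543
θ=242.8°: 46.3270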